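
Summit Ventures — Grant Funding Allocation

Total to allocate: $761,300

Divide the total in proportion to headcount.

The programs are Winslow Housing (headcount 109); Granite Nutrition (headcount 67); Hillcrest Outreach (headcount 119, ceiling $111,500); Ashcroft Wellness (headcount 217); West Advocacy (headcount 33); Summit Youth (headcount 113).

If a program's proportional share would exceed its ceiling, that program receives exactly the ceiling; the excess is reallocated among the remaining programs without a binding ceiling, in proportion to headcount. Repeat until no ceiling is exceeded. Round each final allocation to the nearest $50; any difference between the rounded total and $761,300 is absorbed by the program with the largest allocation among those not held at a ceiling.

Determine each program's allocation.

Sum of headcount: 658.
Unconstrained shares: Winslow Housing 126,112.01; Granite Nutrition 77,518.39; Hillcrest Outreach 137,681.91; Ashcroft Wellness 251,067.02; West Advocacy 38,180.70; Summit Youth 130,739.97.
Cap binds for Hillcrest Outreach ($111,500); balance $649,800 reallocated over remaining headcount 539.
Remaining shares: Winslow Housing 131,406.68 → $131,400; Granite Nutrition 80,772.91 → $80,750; Ashcroft Wellness 261,607.79 → $261,600; West Advocacy 39,783.67 → $39,800; Summit Youth 136,228.94 → $136,250.

Winslow Housing: $131,400 · Granite Nutrition: $80,750 · Hillcrest Outreach: $111,500 · Ashcroft Wellness: $261,600 · West Advocacy: $39,800 · Summit Youth: $136,250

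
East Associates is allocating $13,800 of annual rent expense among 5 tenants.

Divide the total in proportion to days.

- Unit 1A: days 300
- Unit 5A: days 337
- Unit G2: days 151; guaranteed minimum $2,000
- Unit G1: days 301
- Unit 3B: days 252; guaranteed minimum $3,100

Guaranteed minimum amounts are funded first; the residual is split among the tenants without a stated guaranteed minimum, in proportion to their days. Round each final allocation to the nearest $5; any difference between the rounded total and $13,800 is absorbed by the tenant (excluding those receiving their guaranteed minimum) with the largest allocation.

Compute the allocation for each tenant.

Unit 1A: $2,785 | Unit 5A: $3,125 | Unit G2: $2,000 | Unit G1: $2,790 | Unit 3B: $3,100

Minimums first: Unit G2 $2,000; Unit 3B $3,100. Residual $8,700.
Residual split over remaining days 938: Unit 1A 2,782.52 → $2,785; Unit 5A 3,125.69 → $3,125; Unit G1 2,791.79 → $2,790.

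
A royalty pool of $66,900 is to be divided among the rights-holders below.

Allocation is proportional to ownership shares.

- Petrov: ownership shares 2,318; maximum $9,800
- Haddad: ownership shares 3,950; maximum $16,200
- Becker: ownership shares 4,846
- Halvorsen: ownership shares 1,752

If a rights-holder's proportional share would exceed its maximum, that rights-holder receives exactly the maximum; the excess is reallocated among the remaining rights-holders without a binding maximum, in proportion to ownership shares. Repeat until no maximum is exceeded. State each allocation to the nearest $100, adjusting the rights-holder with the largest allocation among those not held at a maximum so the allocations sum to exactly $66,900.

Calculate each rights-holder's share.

Petrov: $9,800 · Haddad: $16,200 · Becker: $30,000 · Halvorsen: $10,900

Ownership shares total: 12,866.
Unconstrained shares: Petrov 12,053.02; Haddad 20,539.02; Becker 25,197.99; Halvorsen 9,109.96.
Held at cap: Petrov ($9,800), Haddad ($16,200); residual $40,900 reallocated over remaining ownership shares 6,598.
Remaining shares: Becker 30,039.62 → $30,000; Halvorsen 10,860.38 → $10,900.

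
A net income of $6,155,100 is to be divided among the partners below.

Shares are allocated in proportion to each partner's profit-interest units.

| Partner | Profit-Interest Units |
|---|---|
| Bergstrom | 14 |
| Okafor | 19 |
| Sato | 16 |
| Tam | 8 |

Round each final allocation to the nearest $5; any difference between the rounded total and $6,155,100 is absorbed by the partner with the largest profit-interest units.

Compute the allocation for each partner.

Profit-interest units total: 14 + 19 + 16 + 8 = 57.
Proportional shares: Bergstrom 1,511,778.95; Okafor 2,051,700.00; Sato 1,727,747.37; Tam 863,873.68.
At nearest $5: Bergstrom $1,511,780; Okafor $2,051,700; Sato $1,727,745; Tam $863,875. Sum = $6,155,100.
Rounded total matches; no reconciliation needed.

Bergstrom: $1,511,780; Okafor: $2,051,700; Sato: $1,727,745; Tam: $863,875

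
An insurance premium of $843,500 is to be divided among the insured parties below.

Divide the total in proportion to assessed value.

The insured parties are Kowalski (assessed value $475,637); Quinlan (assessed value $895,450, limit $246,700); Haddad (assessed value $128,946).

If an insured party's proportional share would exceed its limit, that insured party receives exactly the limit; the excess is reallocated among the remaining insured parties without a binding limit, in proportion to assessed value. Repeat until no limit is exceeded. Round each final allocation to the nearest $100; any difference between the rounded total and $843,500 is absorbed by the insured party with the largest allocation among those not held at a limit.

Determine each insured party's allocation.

Combined assessed value = 1,500,033.
Pro-rata shares before constraints: Kowalski 267,460.66; Quinlan 503,530.31; Haddad 72,509.04.
Capped: Quinlan ($246,700); remaining pool $596,800 reallocated over remaining assessed value 604,583.
Remaining shares: Kowalski 469,513.97 → $469,500; Haddad 127,286.03 → $127,300.

Kowalski: $469,500; Quinlan: $246,700; Haddad: $127,300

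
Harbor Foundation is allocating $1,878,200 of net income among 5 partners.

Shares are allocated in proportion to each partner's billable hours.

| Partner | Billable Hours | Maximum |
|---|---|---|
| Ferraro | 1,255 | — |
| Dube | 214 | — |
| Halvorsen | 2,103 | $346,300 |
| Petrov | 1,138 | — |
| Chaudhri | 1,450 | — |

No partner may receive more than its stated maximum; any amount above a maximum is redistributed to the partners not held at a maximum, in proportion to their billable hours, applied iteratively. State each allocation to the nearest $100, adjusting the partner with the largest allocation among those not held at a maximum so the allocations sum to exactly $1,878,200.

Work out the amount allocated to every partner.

Billable hours total: 6,160.
Unconstrained shares: Ferraro 382,652.76; Dube 65,249.16; Halvorsen 641,210.16; Petrov 346,979.16; Chaudhri 442,108.77.
Held at cap: Halvorsen ($346,300); balance $1,531,900 reallocated over remaining billable hours 4,057.
Redistributed shares: Ferraro 473,880.82 → $473,900; Dube 80,805.18 → $80,800; Petrov 429,702.29 → $429,700; Chaudhri 547,511.71 → $547,500.

Ferraro: $473,900 · Dube: $80,800 · Halvorsen: $346,300 · Petrov: $429,700 · Chaudhri: $547,500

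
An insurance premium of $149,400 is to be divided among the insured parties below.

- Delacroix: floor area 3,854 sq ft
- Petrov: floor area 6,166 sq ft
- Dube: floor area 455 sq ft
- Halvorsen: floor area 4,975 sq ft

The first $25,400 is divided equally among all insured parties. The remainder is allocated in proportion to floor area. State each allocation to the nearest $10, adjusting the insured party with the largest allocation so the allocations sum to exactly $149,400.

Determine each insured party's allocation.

Delacroix: $37,280; Petrov: $55,840; Dube: $10,000; Halvorsen: $46,280

Equal tier: $25,400 ÷ 4 = $6,350 apiece.
Remainder $124,000 by floor area (total 15,450): Delacroix 30,931.78 → $30,930; Petrov 49,487.64 → $49,490; Dube 3,651.78 → $3,650; Halvorsen 39,928.80 → $39,930.
Totals: Delacroix $6,350 + $30,930 = $37,280; Petrov $6,350 + $49,490 = $55,840; Dube $6,350 + $3,650 = $10,000; Halvorsen $6,350 + $39,930 = $46,280.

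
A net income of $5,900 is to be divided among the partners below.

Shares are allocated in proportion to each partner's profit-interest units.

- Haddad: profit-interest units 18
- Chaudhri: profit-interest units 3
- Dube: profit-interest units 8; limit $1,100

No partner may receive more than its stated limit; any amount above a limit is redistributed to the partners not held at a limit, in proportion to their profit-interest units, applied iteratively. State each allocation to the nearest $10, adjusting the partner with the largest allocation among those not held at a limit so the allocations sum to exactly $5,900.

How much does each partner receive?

Total profit-interest units = 29.
Pro-rata shares before constraints: Haddad 3,662.07; Chaudhri 610.34; Dube 1,627.59.
Cap binds for Dube ($1,100); residual $4,800 reallocated over remaining profit-interest units 21.
Remaining shares: Haddad 4,114.29 → $4,110; Chaudhri 685.71 → $690.

Haddad: $4,110 · Chaudhri: $690 · Dube: $1,100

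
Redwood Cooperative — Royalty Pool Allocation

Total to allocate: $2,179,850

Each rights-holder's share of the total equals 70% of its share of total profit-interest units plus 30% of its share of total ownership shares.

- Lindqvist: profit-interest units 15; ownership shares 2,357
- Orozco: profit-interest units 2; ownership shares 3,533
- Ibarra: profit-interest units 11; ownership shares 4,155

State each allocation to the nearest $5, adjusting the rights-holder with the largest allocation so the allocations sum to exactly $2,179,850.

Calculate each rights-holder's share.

Profit-interest units total 28; ownership shares total 10,045.
Combined weights (70% profit-interest units + 30% ownership shares): Lindqvist 0.4454; Orozco 0.1555; Ibarra 0.3991.
Proportional shares: Lindqvist 970,890.43; Orozco 338,999.77; Ibarra 869,959.80.
After rounding ($5): Lindqvist $970,890; Orozco $339,000; Ibarra $869,960. Sum = $2,179,850.
Rounded total matches; no reconciliation needed.

Lindqvist: $970,890 | Orozco: $339,000 | Ibarra: $869,960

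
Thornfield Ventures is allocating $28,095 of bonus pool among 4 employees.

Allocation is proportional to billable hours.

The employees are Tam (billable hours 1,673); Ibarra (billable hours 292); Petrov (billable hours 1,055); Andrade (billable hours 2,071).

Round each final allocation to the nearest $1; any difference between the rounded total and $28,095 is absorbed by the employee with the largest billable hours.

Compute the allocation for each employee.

Tam: $9,233 · Ibarra: $1,611 · Petrov: $5,822 · Andrade: $11,429

Sum of billable hours: 1,673 + 292 + 1,055 + 2,071 = 5,091.
Raw shares: Tam 9,232.55; Ibarra 1,611.42; Petrov 5,822.08; Andrade 11,428.94.
Rounded to nearest $1: Tam $9,233; Ibarra $1,611; Petrov $5,822; Andrade $11,429. Sum = $28,095.
No rounding difference to absorb.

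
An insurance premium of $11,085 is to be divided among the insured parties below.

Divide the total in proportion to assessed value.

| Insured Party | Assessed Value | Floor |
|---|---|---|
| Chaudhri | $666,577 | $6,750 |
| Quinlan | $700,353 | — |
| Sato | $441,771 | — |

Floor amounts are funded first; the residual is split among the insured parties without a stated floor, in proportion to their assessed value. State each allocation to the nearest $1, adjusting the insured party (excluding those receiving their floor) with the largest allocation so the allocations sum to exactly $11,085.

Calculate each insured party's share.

Minimums first: Chaudhri $6,750. Balance $4,335.
Balance split over remaining assessed value 1,142,124: Quinlan 2,658.23 → $2,658; Sato 1,676.77 → $1,677.

Chaudhri: $6,750; Quinlan: $2,658; Sato: $1,677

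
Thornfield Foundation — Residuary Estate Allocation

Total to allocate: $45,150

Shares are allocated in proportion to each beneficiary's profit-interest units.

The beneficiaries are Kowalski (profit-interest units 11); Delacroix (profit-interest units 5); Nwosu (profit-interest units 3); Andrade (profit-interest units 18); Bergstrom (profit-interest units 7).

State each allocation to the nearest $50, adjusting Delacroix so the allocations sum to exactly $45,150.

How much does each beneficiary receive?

Profit-interest units total: 44.
Pro-rata amounts: Kowalski 11/44 × $45,150 = 11,287.50; Delacroix 5/44 × $45,150 = 5,130.68; Nwosu 3/44 × $45,150 = 3,078.41; Andrade 18/44 × $45,150 = 18,470.45; Bergstrom 7/44 × $45,150 = 7,182.95.
After rounding ($50): Kowalski $11,300; Delacroix $5,150; Nwosu $3,100; Andrade $18,450; Bergstrom $7,200. Sum = $45,200.
Difference $45,150 − $45,200 = −$50 applied to Delacroix: Delacroix becomes $5,100.

Kowalski: $11,300 · Delacroix: $5,100 · Nwosu: $3,100 · Andrade: $18,450 · Bergstrom: $7,200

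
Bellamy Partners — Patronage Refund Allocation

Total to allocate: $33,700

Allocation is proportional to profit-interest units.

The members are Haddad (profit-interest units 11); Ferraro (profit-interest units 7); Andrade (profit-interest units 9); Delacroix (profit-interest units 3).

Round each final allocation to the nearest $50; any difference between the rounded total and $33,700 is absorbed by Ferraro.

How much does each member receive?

Haddad: $12,350 · Ferraro: $7,900 · Andrade: $10,100 · Delacroix: $3,350

Total profit-interest units = 30.
Raw shares: Haddad 11/30 × $33,700 = 12,356.67; Ferraro 7/30 × $33,700 = 7,863.33; Andrade 9/30 × $33,700 = 10,110.00; Delacroix 3/30 × $33,700 = 3,370.00.
Rounded to nearest $50: Haddad $12,350; Ferraro $7,850; Andrade $10,100; Delacroix $3,350. Sum = $33,650.
Difference $33,700 − $33,650 = +$50 applied to Ferraro: Ferraro becomes $7,900.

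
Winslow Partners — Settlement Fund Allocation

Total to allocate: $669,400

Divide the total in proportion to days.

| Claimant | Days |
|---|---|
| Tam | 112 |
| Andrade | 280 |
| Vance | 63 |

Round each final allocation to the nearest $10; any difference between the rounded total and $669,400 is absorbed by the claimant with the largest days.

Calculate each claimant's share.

Tam: $164,780 | Andrade: $411,930 | Vance: $92,690

Sum of days: 455.
Pro-rata amounts: Tam 112/455 × $669,400 = 164,775.38; Andrade 280/455 × $669,400 = 411,938.46; Vance 63/455 × $669,400 = 92,686.15.
Rounded to nearest $10: Tam $164,780; Andrade $411,940; Vance $92,690. Sum = $669,410.
Difference $669,400 − $669,410 = −$10 applied to largest days (Andrade): Andrade becomes $411,930.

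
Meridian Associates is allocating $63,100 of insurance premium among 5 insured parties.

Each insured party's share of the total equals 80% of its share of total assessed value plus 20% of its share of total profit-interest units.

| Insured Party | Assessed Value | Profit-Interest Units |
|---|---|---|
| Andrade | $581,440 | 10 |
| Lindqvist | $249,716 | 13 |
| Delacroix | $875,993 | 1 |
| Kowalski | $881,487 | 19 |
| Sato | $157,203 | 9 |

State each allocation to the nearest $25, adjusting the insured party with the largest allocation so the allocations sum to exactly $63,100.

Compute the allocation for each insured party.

Totals — assessed value 2,745,839, profit-interest units 52.
Blended shares (80% assessed value + 20% profit-interest units): Andrade 0.2079; Lindqvist 0.1228; Delacroix 0.2591; Kowalski 0.3299; Sato 0.0804.
Proportional shares: Andrade 13,116.22; Lindqvist 7,745.82; Delacroix 16,347.11; Kowalski 20,816.57; Sato 5,074.28.
At nearest $25: Andrade $13,125; Lindqvist $7,750; Delacroix $16,350; Kowalski $20,825; Sato $5,075. Sum = $63,125.
Difference $63,100 − $63,125 = −$25 applied to largest allocation (Kowalski): Kowalski becomes $20,800.

Andrade: $13,125 · Lindqvist: $7,750 · Delacroix: $16,350 · Kowalski: $20,800 · Sato: $5,075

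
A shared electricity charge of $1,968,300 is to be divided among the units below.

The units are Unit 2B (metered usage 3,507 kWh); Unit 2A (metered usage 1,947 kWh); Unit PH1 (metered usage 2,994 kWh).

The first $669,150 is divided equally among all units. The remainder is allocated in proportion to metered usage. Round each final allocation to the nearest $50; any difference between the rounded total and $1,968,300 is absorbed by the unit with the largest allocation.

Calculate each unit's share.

Unit 2B: $762,400 | Unit 2A: $522,450 | Unit PH1: $683,450

$669,150 shared equally gives $223,050 per unit.
Remainder $1,299,150 by metered usage (total 8,448): Unit 2B 539,313.33 → $539,300; Unit 2A 299,413.48 → $299,400; Unit PH1 460,423.19 → $460,400.
Rounding difference +$50 on remainder applied to Unit 2B.
Totals: Unit 2B $223,050 + $539,350 = $762,400; Unit 2A $223,050 + $299,400 = $522,450; Unit PH1 $223,050 + $460,400 = $683,450.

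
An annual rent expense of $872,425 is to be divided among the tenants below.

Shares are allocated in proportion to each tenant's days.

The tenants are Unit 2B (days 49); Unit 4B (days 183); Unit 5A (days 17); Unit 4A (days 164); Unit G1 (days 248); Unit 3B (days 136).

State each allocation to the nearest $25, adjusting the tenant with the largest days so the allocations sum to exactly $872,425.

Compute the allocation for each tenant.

Unit 2B: $53,625; Unit 4B: $200,325; Unit 5A: $18,600; Unit 4A: $179,525; Unit G1: $271,475; Unit 3B: $148,875

Combined days = 49 + 183 + 17 + 164 + 248 + 136 = 797.
Proportional shares: Unit 2B 53,637.17; Unit 4B 200,318.41; Unit 5A 18,608.81; Unit 4A 179,520.33; Unit G1 271,469.76; Unit 3B 148,870.51.
After rounding ($25): Unit 2B $53,625; Unit 4B $200,325; Unit 5A $18,600; Unit 4A $179,525; Unit G1 $271,475; Unit 3B $148,875. Sum = $872,425.
Sum already equals the total — no adjustment.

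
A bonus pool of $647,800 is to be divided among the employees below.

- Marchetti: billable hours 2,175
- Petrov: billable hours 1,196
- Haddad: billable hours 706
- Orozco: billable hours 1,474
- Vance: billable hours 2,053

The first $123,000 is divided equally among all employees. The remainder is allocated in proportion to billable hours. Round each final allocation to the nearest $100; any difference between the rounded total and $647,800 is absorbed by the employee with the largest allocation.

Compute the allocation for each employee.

First tranche $123,000 split equally: $24,600 each.
Remainder $524,800 by billable hours (total 7,604): Marchetti 150,110.47 → $150,100; Petrov 82,543.50 → $82,500; Haddad 48,725.51 → $48,700; Orozco 101,730.04 → $101,700; Vance 141,690.48 → $141,700.
Rounding difference +$100 on remainder applied to Marchetti.
Totals: Marchetti $24,600 + $150,200 = $174,800; Petrov $24,600 + $82,500 = $107,100; Haddad $24,600 + $48,700 = $73,300; Orozco $24,600 + $101,700 = $126,300; Vance $24,600 + $141,700 = $166,300.

Marchetti: $174,800 | Petrov: $107,100 | Haddad: $73,300 | Orozco: $126,300 | Vance: $166,300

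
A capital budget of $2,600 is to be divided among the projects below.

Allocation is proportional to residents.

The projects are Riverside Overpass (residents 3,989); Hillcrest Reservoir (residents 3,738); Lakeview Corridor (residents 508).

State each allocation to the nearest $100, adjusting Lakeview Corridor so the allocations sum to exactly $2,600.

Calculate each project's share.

Riverside Overpass: $1,300 | Hillcrest Reservoir: $1,200 | Lakeview Corridor: $100

Sum of residents: 8,235.
Unrounded shares: Riverside Overpass 3,989/8,235 × $2,600 = 1,259.43; Hillcrest Reservoir 3,738/8,235 × $2,600 = 1,180.18; Lakeview Corridor 508/8,235 × $2,600 = 160.39.
Rounded to nearest $100: Riverside Overpass $1,300; Hillcrest Reservoir $1,200; Lakeview Corridor $200. Sum = $2,700.
Difference $2,600 − $2,700 = −$100 applied to Lakeview Corridor: Lakeview Corridor becomes $100.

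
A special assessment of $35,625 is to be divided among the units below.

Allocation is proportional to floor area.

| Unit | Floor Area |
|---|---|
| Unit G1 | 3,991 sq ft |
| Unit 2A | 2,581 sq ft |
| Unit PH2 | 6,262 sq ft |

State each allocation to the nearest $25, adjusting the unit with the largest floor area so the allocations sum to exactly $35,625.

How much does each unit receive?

Floor area total: 3,991 + 2,581 + 6,262 = 12,834.
Raw shares: Unit G1 11,078.34; Unit 2A 7,164.42; Unit PH2 17,382.25.
Rounded to nearest $25: Unit G1 $11,075; Unit 2A $7,175; Unit PH2 $17,375. Sum = $35,625.
Sum already equals the total — no adjustment.

Unit G1: $11,075 · Unit 2A: $7,175 · Unit PH2: $17,375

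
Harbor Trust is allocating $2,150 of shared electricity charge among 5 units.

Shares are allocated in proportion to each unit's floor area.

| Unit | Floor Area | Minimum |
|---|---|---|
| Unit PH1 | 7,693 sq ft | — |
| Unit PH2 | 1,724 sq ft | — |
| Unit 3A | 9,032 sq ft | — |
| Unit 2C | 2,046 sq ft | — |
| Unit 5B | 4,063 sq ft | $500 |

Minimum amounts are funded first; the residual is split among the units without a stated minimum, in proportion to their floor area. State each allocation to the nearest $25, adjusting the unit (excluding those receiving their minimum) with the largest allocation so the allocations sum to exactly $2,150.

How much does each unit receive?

Unit PH1: $625 · Unit PH2: $150 · Unit 3A: $700 · Unit 2C: $175 · Unit 5B: $500

Guaranteed amounts: Unit 5B $500. Remaining pool $1,650.
Remaining pool split over remaining floor area 20,495: Unit PH1 619.34 → $625; Unit PH2 138.79 → $150; Unit 3A 727.14 → $725; Unit 2C 164.72 → $175.
Rounding difference −$25 applied to Unit 3A → $700.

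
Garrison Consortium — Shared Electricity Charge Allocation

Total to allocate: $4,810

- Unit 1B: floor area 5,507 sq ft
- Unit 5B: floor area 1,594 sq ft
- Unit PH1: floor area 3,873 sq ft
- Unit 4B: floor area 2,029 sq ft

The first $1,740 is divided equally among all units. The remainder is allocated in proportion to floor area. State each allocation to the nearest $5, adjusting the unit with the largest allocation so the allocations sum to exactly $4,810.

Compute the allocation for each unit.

Unit 1B: $1,735 | Unit 5B: $810 | Unit PH1: $1,350 | Unit 4B: $915

$1,740 shared equally gives $435 per unit.
Remainder $3,070 by floor area (total 13,003): Unit 1B 1,300.20 → $1,300; Unit 5B 376.34 → $375; Unit PH1 914.41 → $915; Unit 4B 479.05 → $480.
Totals: Unit 1B $435 + $1,300 = $1,735; Unit 5B $435 + $375 = $810; Unit PH1 $435 + $915 = $1,350; Unit 4B $435 + $480 = $915.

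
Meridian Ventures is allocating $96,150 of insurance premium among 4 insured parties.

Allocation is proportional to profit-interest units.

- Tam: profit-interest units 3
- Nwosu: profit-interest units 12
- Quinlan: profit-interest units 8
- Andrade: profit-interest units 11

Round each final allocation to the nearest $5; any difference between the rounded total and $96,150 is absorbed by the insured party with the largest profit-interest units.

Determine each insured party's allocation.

Tam: $8,485 · Nwosu: $33,935 · Quinlan: $22,625 · Andrade: $31,105

Profit-interest units total: 3 + 12 + 8 + 11 = 34.
Unrounded shares: Tam 8,483.82; Nwosu 33,935.29; Quinlan 22,623.53; Andrade 31,107.35.
At nearest $5: Tam $8,485; Nwosu $33,935; Quinlan $22,625; Andrade $31,105. Sum = $96,150.
Rounded total matches; no reconciliation needed.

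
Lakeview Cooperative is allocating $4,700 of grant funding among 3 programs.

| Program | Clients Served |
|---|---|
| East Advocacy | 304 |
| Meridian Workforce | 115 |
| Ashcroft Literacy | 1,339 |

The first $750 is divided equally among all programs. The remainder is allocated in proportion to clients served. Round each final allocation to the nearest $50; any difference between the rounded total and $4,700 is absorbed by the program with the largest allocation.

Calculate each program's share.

$750 shared equally gives $250 per program.
Remainder $3,950 by clients served (total 1,758): East Advocacy 683.05 → $700; Meridian Workforce 258.39 → $250; Ashcroft Literacy 3,008.56 → $3,000.
Totals: East Advocacy $250 + $700 = $950; Meridian Workforce $250 + $250 = $500; Ashcroft Literacy $250 + $3,000 = $3,250.

East Advocacy: $950; Meridian Workforce: $500; Ashcroft Literacy: $3,250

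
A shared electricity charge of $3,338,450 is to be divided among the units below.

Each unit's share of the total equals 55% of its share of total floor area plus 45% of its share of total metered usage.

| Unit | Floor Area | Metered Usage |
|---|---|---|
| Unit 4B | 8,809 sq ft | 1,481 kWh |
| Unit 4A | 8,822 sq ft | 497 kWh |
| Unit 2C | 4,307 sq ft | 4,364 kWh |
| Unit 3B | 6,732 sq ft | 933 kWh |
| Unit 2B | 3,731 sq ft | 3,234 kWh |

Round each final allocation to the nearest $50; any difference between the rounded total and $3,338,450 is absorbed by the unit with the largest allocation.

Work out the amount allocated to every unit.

Totals — floor area 32,401, metered usage 10,509.
Composite weights (55% floor area + 45% metered usage): Unit 4B 0.2129; Unit 4A 0.1710; Unit 2C 0.2600; Unit 3B 0.1542; Unit 2B 0.2018.
Pro-rata amounts: Unit 4B 710,916.08; Unit 4A 570,986.15; Unit 2C 867,926.21; Unit 3B 514,874.86; Unit 2B 673,746.69.
At nearest $50: Unit 4B $710,900; Unit 4A $571,000; Unit 2C $867,950; Unit 3B $514,850; Unit 2B $673,750. Sum = $3,338,450.
Sum already equals the total — no adjustment.

Unit 4B: $710,900 | Unit 4A: $571,000 | Unit 2C: $867,950 | Unit 3B: $514,850 | Unit 2B: $673,750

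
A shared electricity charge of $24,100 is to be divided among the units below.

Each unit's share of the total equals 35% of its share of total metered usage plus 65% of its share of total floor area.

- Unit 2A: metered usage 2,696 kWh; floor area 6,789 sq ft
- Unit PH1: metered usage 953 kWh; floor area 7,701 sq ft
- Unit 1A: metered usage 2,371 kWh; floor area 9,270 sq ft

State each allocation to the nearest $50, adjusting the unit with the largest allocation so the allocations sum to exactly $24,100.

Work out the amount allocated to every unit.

Unit 2A: $8,250 | Unit PH1: $6,400 | Unit 1A: $9,450

Metered usage total 6,020; floor area total 23,760.
Blended shares (35% metered usage + 65% floor area): Unit 2A 0.3425; Unit PH1 0.2661; Unit 1A 0.3914.
Unrounded shares: Unit 2A 8,253.53; Unit PH1 6,412.59; Unit 1A 9,433.88.
Rounded to nearest $50: Unit 2A $8,250; Unit PH1 $6,400; Unit 1A $9,450. Sum = $24,100.
No rounding difference to absorb.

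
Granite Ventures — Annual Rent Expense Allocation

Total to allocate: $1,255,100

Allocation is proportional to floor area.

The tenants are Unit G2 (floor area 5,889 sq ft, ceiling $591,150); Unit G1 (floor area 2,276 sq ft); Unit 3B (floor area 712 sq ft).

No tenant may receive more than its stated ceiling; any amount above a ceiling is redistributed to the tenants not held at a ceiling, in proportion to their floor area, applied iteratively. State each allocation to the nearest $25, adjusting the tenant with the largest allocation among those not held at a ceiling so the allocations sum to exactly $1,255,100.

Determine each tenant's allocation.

Total floor area = 8,877.
Pro-rata shares before constraints: Unit G2 832,633.09; Unit G1 321,798.76; Unit 3B 100,668.15.
Cap binds for Unit G2 ($591,150); residual $663,950 reallocated over remaining floor area 2,988.
Shares after redistribution: Unit G1 505,739.69 → $505,750; Unit 3B 158,210.31 → $158,200.

Unit G2: $591,150; Unit G1: $505,750; Unit 3B: $158,200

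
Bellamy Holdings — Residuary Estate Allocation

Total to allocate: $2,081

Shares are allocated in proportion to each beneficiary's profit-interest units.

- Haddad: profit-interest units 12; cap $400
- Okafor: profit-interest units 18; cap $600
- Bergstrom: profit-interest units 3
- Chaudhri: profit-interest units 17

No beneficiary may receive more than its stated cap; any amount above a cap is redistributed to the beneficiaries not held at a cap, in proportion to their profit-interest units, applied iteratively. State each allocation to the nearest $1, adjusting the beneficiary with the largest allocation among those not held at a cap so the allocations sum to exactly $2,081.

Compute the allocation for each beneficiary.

Haddad: $400 · Okafor: $600 · Bergstrom: $162 · Chaudhri: $919

Total profit-interest units = 50.
Pro-rata shares before constraints: Haddad 499.44; Okafor 749.16; Bergstrom 124.86; Chaudhri 707.54.
Capped: Haddad ($400), Okafor ($600); residual $1,081 reallocated over remaining profit-interest units 20.
Shares after redistribution: Bergstrom 162.15 → $162; Chaudhri 918.85 → $919.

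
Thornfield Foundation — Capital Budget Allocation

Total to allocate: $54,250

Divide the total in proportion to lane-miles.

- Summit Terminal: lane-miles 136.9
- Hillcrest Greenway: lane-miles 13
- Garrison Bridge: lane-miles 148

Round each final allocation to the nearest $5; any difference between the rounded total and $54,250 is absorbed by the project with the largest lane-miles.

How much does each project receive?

Lane-miles total: 136.9 + 13 + 148 = 297.9.
Raw shares: Summit Terminal 24,930.60; Hillcrest Greenway 2,367.41; Garrison Bridge 26,952.00.
After rounding ($5): Summit Terminal $24,930; Hillcrest Greenway $2,365; Garrison Bridge $26,950. Sum = $54,245.
Difference $54,250 − $54,245 = +$5 applied to largest lane-miles (Garrison Bridge): Garrison Bridge becomes $26,955.

Summit Terminal: $24,930 | Hillcrest Greenway: $2,365 | Garrison Bridge: $26,955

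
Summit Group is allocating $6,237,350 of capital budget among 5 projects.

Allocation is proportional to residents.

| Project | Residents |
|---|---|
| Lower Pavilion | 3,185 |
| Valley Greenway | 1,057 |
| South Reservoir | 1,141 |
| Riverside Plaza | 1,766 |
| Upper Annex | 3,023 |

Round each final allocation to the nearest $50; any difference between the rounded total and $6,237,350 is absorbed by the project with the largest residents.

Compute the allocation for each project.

Lower Pavilion: $1,953,000 | Valley Greenway: $648,150 | South Reservoir: $699,650 | Riverside Plaza: $1,082,900 | Upper Annex: $1,853,650

Combined residents = 3,185 + 1,057 + 1,141 + 1,766 + 3,023 = 10,172.
Raw shares: Lower Pavilion 1,953,004.30; Valley Greenway 648,139.89; South Reservoir 699,647.69; Riverside Plaza 1,082,890.30; Upper Annex 1,853,667.82.
After rounding ($50): Lower Pavilion $1,953,000; Valley Greenway $648,150; South Reservoir $699,650; Riverside Plaza $1,082,900; Upper Annex $1,853,650. Sum = $6,237,350.
Sum already equals the total — no adjustment.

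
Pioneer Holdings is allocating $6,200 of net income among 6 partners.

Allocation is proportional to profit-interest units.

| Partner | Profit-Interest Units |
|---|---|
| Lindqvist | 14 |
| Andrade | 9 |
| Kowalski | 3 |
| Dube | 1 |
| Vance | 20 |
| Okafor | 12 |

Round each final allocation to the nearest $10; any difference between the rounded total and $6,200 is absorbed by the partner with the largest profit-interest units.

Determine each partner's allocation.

Profit-interest units total: 59.
Raw shares: Lindqvist 14/59 × $6,200 = 1,471.19; Andrade 9/59 × $6,200 = 945.76; Kowalski 3/59 × $6,200 = 315.25; Dube 1/59 × $6,200 = 105.08; Vance 20/59 × $6,200 = 2,101.69; Okafor 12/59 × $6,200 = 1,261.02.
After rounding ($10): Lindqvist $1,470; Andrade $950; Kowalski $320; Dube $110; Vance $2,100; Okafor $1,260. Sum = $6,210.
Difference $6,200 − $6,210 = −$10 applied to largest profit-interest units (Vance): Vance becomes $2,090.

Lindqvist: $1,470 | Andrade: $950 | Kowalski: $320 | Dube: $110 | Vance: $2,090 | Okafor: $1,260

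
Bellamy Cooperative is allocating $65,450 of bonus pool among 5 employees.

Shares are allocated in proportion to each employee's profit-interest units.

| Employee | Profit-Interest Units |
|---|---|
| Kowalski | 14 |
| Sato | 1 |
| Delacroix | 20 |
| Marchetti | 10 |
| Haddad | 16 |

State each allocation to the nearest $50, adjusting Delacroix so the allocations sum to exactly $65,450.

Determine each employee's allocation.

Kowalski: $15,000; Sato: $1,050; Delacroix: $21,500; Marchetti: $10,750; Haddad: $17,150

Total profit-interest units = 61.
Proportional shares: Kowalski 14/61 × $65,450 = 15,021.31; Sato 1/61 × $65,450 = 1,072.95; Delacroix 20/61 × $65,450 = 21,459.02; Marchetti 10/61 × $65,450 = 10,729.51; Haddad 16/61 × $65,450 = 17,167.21.
Rounded to nearest $50: Kowalski $15,000; Sato $1,050; Delacroix $21,450; Marchetti $10,750; Haddad $17,150. Sum = $65,400.
Difference $65,450 − $65,400 = +$50 applied to Delacroix: Delacroix becomes $21,500.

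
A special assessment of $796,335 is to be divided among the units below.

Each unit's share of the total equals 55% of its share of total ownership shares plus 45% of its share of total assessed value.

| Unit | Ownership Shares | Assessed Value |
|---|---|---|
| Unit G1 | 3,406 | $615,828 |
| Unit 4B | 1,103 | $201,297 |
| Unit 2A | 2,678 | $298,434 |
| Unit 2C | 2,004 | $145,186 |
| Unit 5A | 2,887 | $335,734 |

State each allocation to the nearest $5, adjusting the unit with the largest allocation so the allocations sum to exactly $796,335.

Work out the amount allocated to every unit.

Unit G1: $261,745 · Unit 4B: $85,180 · Unit 2A: $164,100 · Unit 2C: $105,260 · Unit 5A: $180,050

Ownership shares total 12,078; assessed value total 1,596,479.
Composite weights (55% ownership shares + 45% assessed value): Unit G1 0.3287; Unit 4B 0.1070; Unit 2A 0.2061; Unit 2C 0.1322; Unit 5A 0.2261.
Proportional shares: Unit G1 261,742.41; Unit 4B 85,181.83; Unit 2A 164,099.70; Unit 2C 105,259.92; Unit 5A 180,051.14.
Rounded to nearest $5: Unit G1 $261,740; Unit 4B $85,180; Unit 2A $164,100; Unit 2C $105,260; Unit 5A $180,050. Sum = $796,330.
Difference $796,335 − $796,330 = +$5 applied to largest allocation (Unit G1): Unit G1 becomes $261,745.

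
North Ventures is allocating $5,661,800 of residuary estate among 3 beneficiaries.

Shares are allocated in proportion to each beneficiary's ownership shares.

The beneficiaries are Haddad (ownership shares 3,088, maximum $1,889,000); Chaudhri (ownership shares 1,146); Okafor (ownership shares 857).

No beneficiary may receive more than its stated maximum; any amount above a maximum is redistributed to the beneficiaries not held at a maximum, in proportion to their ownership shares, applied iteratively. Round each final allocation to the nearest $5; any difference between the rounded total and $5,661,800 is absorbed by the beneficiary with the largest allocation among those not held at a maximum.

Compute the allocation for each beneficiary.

Haddad: $1,889,000 · Chaudhri: $2,158,575 · Okafor: $1,614,225

Total ownership shares = 5,091.
Pro-rata shares before constraints: Haddad 3,434,224.79; Chaudhri 1,274,488.86; Okafor 953,086.35.
Cap binds for Haddad ($1,889,000); residual $3,772,800 reallocated over remaining ownership shares 2,003.
Remaining shares: Chaudhri 2,158,576.54 → $2,158,575; Okafor 1,614,223.46 → $1,614,225.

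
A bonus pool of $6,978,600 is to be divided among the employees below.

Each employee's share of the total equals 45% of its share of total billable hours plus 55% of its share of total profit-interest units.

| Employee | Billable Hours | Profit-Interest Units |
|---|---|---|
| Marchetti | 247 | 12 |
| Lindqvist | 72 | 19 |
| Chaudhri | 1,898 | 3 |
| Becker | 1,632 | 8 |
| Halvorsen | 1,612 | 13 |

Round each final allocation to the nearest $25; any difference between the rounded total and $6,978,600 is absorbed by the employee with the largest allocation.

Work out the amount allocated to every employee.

Billable hours total 5,461; profit-interest units total 55.
Composite weights (45% billable hours + 55% profit-interest units): Marchetti 0.1404; Lindqvist 0.1959; Chaudhri 0.1864; Becker 0.2145; Halvorsen 0.2628.
Proportional shares: Marchetti 979,470.34; Lindqvist 1,367,337.89; Chaudhri 1,300,810.53; Becker 1,496,776.16; Halvorsen 1,834,205.08.
At nearest $25: Marchetti $979,475; Lindqvist $1,367,350; Chaudhri $1,300,800; Becker $1,496,775; Halvorsen $1,834,200. Sum = $6,978,600.
No rounding difference to absorb.

Marchetti: $979,475; Lindqvist: $1,367,350; Chaudhri: $1,300,800; Becker: $1,496,775; Halvorsen: $1,834,200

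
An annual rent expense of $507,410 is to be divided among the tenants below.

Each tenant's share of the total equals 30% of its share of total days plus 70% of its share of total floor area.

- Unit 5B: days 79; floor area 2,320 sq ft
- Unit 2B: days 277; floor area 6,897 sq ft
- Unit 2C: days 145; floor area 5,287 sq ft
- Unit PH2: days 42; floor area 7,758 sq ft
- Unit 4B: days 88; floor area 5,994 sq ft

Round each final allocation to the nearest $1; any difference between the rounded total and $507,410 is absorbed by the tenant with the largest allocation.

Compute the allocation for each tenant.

Days total 631; floor area total 28,256.
Composite weights (30% days + 70% floor area): Unit 5B 0.0950; Unit 2B 0.3026; Unit 2C 0.1999; Unit PH2 0.2122; Unit 4B 0.1903.
Pro-rata amounts: Unit 5B 48,221.18; Unit 2B 153,521.23; Unit 2C 101,439.22; Unit PH2 107,652.67; Unit 4B 96,575.70.
Rounded to nearest $1: Unit 5B $48,221; Unit 2B $153,521; Unit 2C $101,439; Unit PH2 $107,653; Unit 4B $96,576. Sum = $507,410.
Rounded total matches; no reconciliation needed.

Unit 5B: $48,221 | Unit 2B: $153,521 | Unit 2C: $101,439 | Unit PH2: $107,653 | Unit 4B: $96,576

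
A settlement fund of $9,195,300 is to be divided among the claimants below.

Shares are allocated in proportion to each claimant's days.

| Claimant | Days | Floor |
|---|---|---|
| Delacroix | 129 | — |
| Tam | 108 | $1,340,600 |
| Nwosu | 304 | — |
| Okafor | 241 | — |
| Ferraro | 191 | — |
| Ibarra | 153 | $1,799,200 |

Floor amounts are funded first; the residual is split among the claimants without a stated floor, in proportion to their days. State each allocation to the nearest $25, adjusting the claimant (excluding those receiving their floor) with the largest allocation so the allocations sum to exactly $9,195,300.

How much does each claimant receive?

Delacroix: $903,075 | Tam: $1,340,600 | Nwosu: $2,128,175 | Okafor: $1,687,150 | Ferraro: $1,337,100 | Ibarra: $1,799,200

Fund the minimums — Tam $1,340,600; Ibarra $1,799,200. Remaining pool $6,055,500.
Remaining pool split over remaining days 865: Delacroix 903,074.57 → $903,075; Nwosu 2,128,175.72 → $2,128,175; Okafor 1,687,139.31 → $1,687,150; Ferraro 1,337,110.40 → $1,337,100.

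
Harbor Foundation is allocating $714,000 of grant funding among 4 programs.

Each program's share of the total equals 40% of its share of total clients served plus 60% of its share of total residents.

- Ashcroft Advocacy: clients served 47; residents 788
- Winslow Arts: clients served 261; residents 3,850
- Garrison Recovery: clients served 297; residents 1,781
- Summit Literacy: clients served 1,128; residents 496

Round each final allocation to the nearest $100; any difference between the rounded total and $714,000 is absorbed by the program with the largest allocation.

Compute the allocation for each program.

Totals — clients served 1,733, residents 6,915.
Combined weights (40% clients served + 60% residents): Ashcroft Advocacy 0.0792; Winslow Arts 0.3943; Garrison Recovery 0.2231; Summit Literacy 0.3034.
Unrounded shares: Ashcroft Advocacy 56,564.04; Winslow Arts 281,529.31; Garrison Recovery 159,282.88; Summit Literacy 216,623.77.
At nearest $100: Ashcroft Advocacy $56,600; Winslow Arts $281,500; Garrison Recovery $159,300; Summit Literacy $216,600. Sum = $714,000.
Sum already equals the total — no adjustment.

Ashcroft Advocacy: $56,600 · Winslow Arts: $281,500 · Garrison Recovery: $159,300 · Summit Literacy: $216,600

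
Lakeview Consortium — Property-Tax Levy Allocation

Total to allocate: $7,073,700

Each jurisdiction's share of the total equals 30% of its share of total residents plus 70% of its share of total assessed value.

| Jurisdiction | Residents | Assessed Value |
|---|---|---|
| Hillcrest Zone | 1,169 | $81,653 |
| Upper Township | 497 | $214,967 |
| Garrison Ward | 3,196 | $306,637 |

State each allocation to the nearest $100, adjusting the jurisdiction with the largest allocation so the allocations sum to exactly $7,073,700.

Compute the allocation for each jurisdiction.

Hillcrest Zone: $1,180,400 | Upper Township: $1,981,400 | Garrison Ward: $3,911,900

Totals — residents 4,862, assessed value 603,257.
Blended shares (30% residents + 70% assessed value): Hillcrest Zone 0.1669; Upper Township 0.2801; Garrison Ward 0.5530.
Unrounded shares: Hillcrest Zone 1,180,447.19; Upper Township 1,981,394.15; Garrison Ward 3,911,858.66.
At nearest $100: Hillcrest Zone $1,180,400; Upper Township $1,981,400; Garrison Ward $3,911,900. Sum = $7,073,700.
Sum already equals the total — no adjustment.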